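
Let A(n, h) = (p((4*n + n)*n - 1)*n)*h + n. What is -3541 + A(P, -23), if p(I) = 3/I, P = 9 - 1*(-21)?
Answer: -15798059/4499 ≈ -3511.5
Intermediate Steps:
P = 30 (P = 9 + 21 = 30)
A(n, h) = n + 3*h*n/(-1 + 5*n²) (A(n, h) = ((3/((4*n + n)*n - 1))*n)*h + n = ((3/((5*n)*n - 1))*n)*h + n = ((3/(5*n² - 1))*n)*h + n = ((3/(-1 + 5*n²))*n)*h + n = (3*n/(-1 + 5*n²))*h + n = 3*h*n/(-1 + 5*n²) + n = n + 3*h*n/(-1 + 5*n²))
-3541 + A(P, -23) = -3541 + 30*(-1 + 3*(-23) + 5*30²)/(-1 + 5*30²) = -3541 + 30*(-1 - 69 + 5*900)/(-1 + 5*900) = -3541 + 30*(-1 - 69 + 4500)/(-1 + 4500) = -3541 + 30*4430/4499 = -3541 + 30*(1/4499)*4430 = -3541 + 132900/4499 = -15798059/4499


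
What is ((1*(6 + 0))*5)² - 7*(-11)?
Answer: 977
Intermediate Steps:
((1*(6 + 0))*5)² - 7*(-11) = ((1*6)*5)² + 77 = (6*5)² + 77 = 30² + 77 = 900 + 77 = 977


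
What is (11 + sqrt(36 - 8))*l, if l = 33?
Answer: 363 + 66*sqrt(7) ≈ 537.62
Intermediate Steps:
(11 + sqrt(36 - 8))*l = (11 + sqrt(36 - 8))*33 = (11 + sqrt(28))*33 = (11 + 2*sqrt(7))*33 = 363 + 66*sqrt(7)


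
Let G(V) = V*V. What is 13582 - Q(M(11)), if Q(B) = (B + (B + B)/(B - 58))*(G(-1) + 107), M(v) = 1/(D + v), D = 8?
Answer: 94669018/6973 ≈ 13577.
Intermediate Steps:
G(V) = V²
M(v) = 1/(8 + v)
Q(B) = 108*B + 216*B/(-58 + B) (Q(B) = (B + (B + B)/(B - 58))*((-1)² + 107) = (B + (2*B)/(-58 + B))*(1 + 107) = (B + 2*B/(-58 + B))*108 = 108*B + 216*B/(-58 + B))
13582 - Q(M(11)) = 13582 - 108*(-56 + 1/(8 + 11))/((8 + 11)*(-58 + 1/(8 + 11))) = 13582 - 108*(-56 + 1/19)/(19*(-58 + 1/19)) = 13582 - 108*(-1063)/(19*(-1101/19)*19) = 13582 - 108*(-19)*(-1063)/(19*1101*19) = 13582 - 1*38268/6973 = 13582 - 38268/6973 = 94669018/6973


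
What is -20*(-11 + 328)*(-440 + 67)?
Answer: 2364820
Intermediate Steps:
-20*(-11 + 328)*(-440 + 67) = -6340*(-373) = -20*(-118241) = 2364820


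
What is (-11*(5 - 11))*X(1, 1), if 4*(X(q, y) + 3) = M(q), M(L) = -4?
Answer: -264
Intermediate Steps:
X(q, y) = -4 (X(q, y) = -3 + (1/4)*(-4) = -3 - 1 = -4)
(-11*(5 - 11))*X(1, 1) = -11*(5 - 11)*(-4) = -11*(-6)*(-4) = 66*(-4) = -264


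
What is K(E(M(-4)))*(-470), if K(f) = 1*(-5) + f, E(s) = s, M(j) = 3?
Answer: 940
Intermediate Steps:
K(f) = -5 + f
K(E(M(-4)))*(-470) = (-5 + 3)*(-470) = -2*(-470) = 940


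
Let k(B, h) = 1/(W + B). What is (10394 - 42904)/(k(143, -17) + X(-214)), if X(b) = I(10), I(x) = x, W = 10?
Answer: -4974030/1531 ≈ -3248.9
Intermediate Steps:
X(b) = 10
k(B, h) = 1/(10 + B)
(10394 - 42904)/(k(143, -17) + X(-214)) = (10394 - 42904)/(1/(10 + 143) + 10) = -32510/(1/153 + 10) = -32510/1531/153 = -32510*153/1531 = -4974030/1531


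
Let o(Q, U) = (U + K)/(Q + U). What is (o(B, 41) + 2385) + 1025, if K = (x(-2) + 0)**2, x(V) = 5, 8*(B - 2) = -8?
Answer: 23881/7 ≈ 3411.6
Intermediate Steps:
B = 1 (B = 2 + (1/8)*(-8) = 2 - 1 = 1)
K = 25 (K = (5 + 0)**2 = 5**2 = 25)
o(Q, U) = (25 + U)/(Q + U) (o(Q, U) = (U + 25)/(Q + U) = (25 + U)/(Q + U))
(o(B, 41) + 2385) + 1025 = ((25 + 41)/(1 + 41) + 2385) + 1025 = (66/42 + 2385) + 1025 = ((1/42)*66 + 2385) + 1025 = (11/7 + 2385) + 1025 = 16706/7 + 1025 = 23881/7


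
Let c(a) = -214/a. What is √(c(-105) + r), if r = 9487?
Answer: √104616645/105 ≈ 97.412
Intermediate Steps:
√(c(-105) + r) = √(-214/(-105) + 9487) = √(-214*(-1/105) + 9487) = √(214/105 + 9487) = √(996349/105) = √104616645/105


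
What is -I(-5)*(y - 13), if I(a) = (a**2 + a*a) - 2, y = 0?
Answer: 624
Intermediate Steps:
I(a) = -2 + 2*a**2 (I(a) = (a**2 + a**2) - 2 = 2*a**2 - 2 = -2 + 2*a**2)
-I(-5)*(y - 13) = -(-2 + 2*(-5)**2)*(0 - 13) = -(-2 + 2*25)*(-13) = -(-2 + 50)*(-13) = -48*(-13) = -1*(-624) = 624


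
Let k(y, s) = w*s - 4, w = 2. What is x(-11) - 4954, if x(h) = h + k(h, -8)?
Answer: -4985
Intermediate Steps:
k(y, s) = -4 + 2*s (k(y, s) = 2*s - 4 = -4 + 2*s)
x(h) = -20 + h (x(h) = h + (-4 + 2*(-8)) = h + (-4 - 16) = h - 20 = -20 + h)
x(-11) - 4954 = (-20 - 11) - 4954 = -31 - 4954 = -4985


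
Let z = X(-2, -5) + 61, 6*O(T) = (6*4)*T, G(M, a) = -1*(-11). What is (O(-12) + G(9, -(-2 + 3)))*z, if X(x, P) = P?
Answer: -2072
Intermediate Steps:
G(M, a) = 11
O(T) = 4*T (O(T) = ((6*4)*T)/6 = (24*T)/6 = 4*T)
z = 56 (z = -5 + 61 = 56)
(O(-12) + G(9, -(-2 + 3)))*z = (4*(-12) + 11)*56 = (-48 + 11)*56 = -37*56 = -2072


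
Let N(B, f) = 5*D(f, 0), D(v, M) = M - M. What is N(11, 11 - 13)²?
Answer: 0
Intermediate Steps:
D(v, M) = 0
N(B, f) = 0 (N(B, f) = 5*0 = 0)
N(11, 11 - 13)² = 0² = 0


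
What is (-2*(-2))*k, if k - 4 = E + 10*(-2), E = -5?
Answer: -84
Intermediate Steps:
k = -21 (k = 4 + (-5 + 10*(-2)) = 4 + (-5 - 20) = 4 - 25 = -21)
(-2*(-2))*k = -2*(-2)*(-21) = 4*(-21) = -84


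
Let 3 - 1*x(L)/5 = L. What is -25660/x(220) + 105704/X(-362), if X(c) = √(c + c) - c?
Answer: 885922/2821 - 146*I*√181/91 ≈ 314.05 - 21.585*I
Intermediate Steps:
x(L) = 15 - 5*L
X(c) = -c + √2*√c (X(c) = √(2*c) - c = √2*√c - c = -c + √2*√c)
-25660/x(220) + 105704/X(-362) = -25660/(15 - 5*220) + 105704/(-1*(-362) + √2*√(-362)) = -25660/(15 - 1100) + 105704/(362 + √2*(I*√362)) = -25660/(-1085) + 105704/(362 + 2*I*√181) = -25660*(-1/1085) + 105704/(362 + 2*I*√181) = 5132/217 + 105704/(362 + 2*I*√181)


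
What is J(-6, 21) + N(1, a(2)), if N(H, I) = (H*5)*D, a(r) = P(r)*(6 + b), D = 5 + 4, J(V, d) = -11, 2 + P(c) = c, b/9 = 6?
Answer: 34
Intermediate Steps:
b = 54 (b = 9*6 = 54)
P(c) = -2 + c
D = 9
a(r) = -120 + 60*r (a(r) = (-2 + r)*(6 + 54) = (-2 + r)*60 = -120 + 60*r)
N(H, I) = 45*H (N(H, I) = (H*5)*9 = (5*H)*9 = 45*H)
J(-6, 21) + N(1, a(2)) = -11 + 45*1 = -11 + 45 = 34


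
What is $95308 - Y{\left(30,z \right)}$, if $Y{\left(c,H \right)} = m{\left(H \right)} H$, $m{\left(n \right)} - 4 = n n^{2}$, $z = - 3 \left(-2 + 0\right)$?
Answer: $93988$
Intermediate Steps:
$z = 6$ ($z = \left(-3\right) \left(-2\right) = 6$)
$m{\left(n \right)} = 4 + n^{3}$ ($m{\left(n \right)} = 4 + n n^{2} = 4 + n^{3}$)
$Y{\left(c,H \right)} = H \left(4 + H^{3}\right)$ ($Y{\left(c,H \right)} = \left(4 + H^{3}\right) H = H \left(4 + H^{3}\right)$)
$95308 - Y{\left(30,z \right)} = 95308 - 6 \left(4 + 6^{3}\right) = 95308 - 6 \left(4 + 216\right) = 95308 - 6 \cdot 220 = 95308 - 1320 = 93988$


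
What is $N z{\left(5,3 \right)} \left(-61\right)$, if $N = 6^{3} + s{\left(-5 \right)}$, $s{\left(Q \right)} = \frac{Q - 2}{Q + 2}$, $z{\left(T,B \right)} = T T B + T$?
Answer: $- \frac{3196400}{3} \approx -1.0655 \cdot 10^{6}$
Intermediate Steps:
$z{\left(T,B \right)} = T + B T^{2}$ ($z{\left(T,B \right)} = T^{2} B + T = B T^{2} + T = T + B T^{2}$)
$s{\left(Q \right)} = \frac{-2 + Q}{2 + Q}$
$N = \frac{655}{3}$ ($N = 6^{3} + \frac{-2 - 5}{2 - 5} = 216 + \frac{1}{-3} \left(-7\right) = 216 - - \frac{7}{3} = 216 + \frac{7}{3} = \frac{655}{3} \approx 218.33$)
$N z{\left(5,3 \right)} \left(-61\right) = \frac{655 \cdot 5 \left(1 + 3 \cdot 5\right)}{3} \left(-61\right) = \frac{655 \cdot 5 \left(1 + 15\right)}{3} \left(-61\right) = \frac{655 \cdot 5 \cdot 16}{3} \left(-61\right) = \frac{655}{3} \cdot 80 \left(-61\right) = \frac{52400}{3} \left(-61\right) = - \frac{3196400}{3}$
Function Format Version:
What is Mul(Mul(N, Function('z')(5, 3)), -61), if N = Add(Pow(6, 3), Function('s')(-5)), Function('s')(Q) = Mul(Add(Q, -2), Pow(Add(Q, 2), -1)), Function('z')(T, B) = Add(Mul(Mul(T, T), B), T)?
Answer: Rational(-3196400, 3) ≈ -1.0655e+6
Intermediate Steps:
Function('z')(T, B) = Add(T, Mul(B, Pow(T, 2))) (Function('z')(T, B) = Add(Mul(Pow(T, 2), B), T) = Add(Mul(B, Pow(T, 2)), T) = Add(T, Mul(B, Pow(T, 2))))
Function('s')(Q) = Mul(Pow(Add(2, Q), -1), Add(-2, Q)) (Function('s')(Q) = Mul(Add(-2, Q), Pow(Add(2, Q), -1)) = Mul(Pow(Add(2, Q), -1), Add(-2, Q)))
N = Rational(655, 3) (N = Add(Pow(6, 3), Mul(Pow(Add(2, -5), -1), Add(-2, -5))) = Add(216, Mul(Pow(-3, -1), -7)) = Add(216, Mul(Rational(-1, 3), -7)) = Add(216, Rational(7, 3)) = Rational(655, 3) ≈ 218.33)
Mul(Mul(N, Function('z')(5, 3)), -61) = Mul(Mul(Rational(655, 3), Mul(5, Add(1, Mul(3, 5)))), -61) = Mul(Mul(Rational(655, 3), Mul(5, Add(1, 15))), -61) = Mul(Mul(Rational(655, 3), Mul(5, 16)), -61) = Mul(Mul(Rational(655, 3), 80), -61) = Mul(Rational(52400, 3), -61) = Rational(-3196400, 3)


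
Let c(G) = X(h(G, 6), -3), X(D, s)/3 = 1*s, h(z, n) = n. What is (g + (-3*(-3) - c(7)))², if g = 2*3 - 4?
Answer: 400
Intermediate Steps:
g = 2 (g = 6 - 4 = 2)
X(D, s) = 3*s (X(D, s) = 3*(1*s) = 3*s)
c(G) = -9 (c(G) = 3*(-3) = -9)
(g + (-3*(-3) - c(7)))² = (2 + (-3*(-3) - 1*(-9)))² = (2 + (9 + 9))² = (2 + 18)² = 20² = 400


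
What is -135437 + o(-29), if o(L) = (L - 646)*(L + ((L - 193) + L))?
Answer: 53563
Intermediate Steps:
o(L) = (-646 + L)*(-193 + 3*L) (o(L) = (-646 + L)*(L + ((-193 + L) + L)) = (-646 + L)*(L + (-193 + 2*L)) = (-646 + L)*(-193 + 3*L))
-135437 + o(-29) = -135437 + (124678 - 2131*(-29) + 3*(-29)²) = -135437 + (124678 + 61799 + 3*841) = -135437 + (124678 + 61799 + 2523) = -135437 + 189000 = 53563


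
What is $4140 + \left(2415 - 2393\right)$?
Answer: $4162$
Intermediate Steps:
$4140 + \left(2415 - 2393\right) = 4140 + 22 = 4162$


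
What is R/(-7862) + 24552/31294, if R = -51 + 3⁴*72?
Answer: 6058605/123016714 ≈ 0.049250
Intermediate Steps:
R = 5781 (R = -51 + 81*72 = -51 + 5832 = 5781)
R/(-7862) + 24552/31294 = 5781/(-7862) + 24552/31294 = 5781*(-1/7862) + 24552*(1/31294) = -5781/7862 + 12276/15647 = 6058605/123016714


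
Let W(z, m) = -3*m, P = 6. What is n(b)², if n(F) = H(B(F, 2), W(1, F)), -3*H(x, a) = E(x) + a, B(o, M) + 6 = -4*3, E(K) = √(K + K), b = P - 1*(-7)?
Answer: 165 - 52*I ≈ 165.0 - 52.0*I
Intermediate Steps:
b = 13 (b = 6 - 1*(-7) = 6 + 7 = 13)
E(K) = √2*√K (E(K) = √(2*K) = √2*√K)
B(o, M) = -18 (B(o, M) = -6 - 4*3 = -6 - 12 = -18)
H(x, a) = -a/3 - √2*√x/3 (H(x, a) = -(√2*√x + a)/3 = -(a + √2*√x)/3 = -a/3 - √2*√x/3)
n(F) = F - 2*I (n(F) = -(-1)*F - √2*√(-18)/3 = F - √2*3*I*√2/3 = F - 2*I)
n(b)² = (13 - 2*I)²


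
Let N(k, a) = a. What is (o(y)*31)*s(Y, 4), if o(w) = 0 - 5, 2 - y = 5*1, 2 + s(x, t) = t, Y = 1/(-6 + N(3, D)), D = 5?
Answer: -310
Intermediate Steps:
Y = -1 (Y = 1/(-6 + 5) = 1/(-1) = -1)
s(x, t) = -2 + t
y = -3 (y = 2 - 5 = -3)
o(w) = -5
(o(y)*31)*s(Y, 4) = (-5*31)*(-2 + 4) = -155*2 = -310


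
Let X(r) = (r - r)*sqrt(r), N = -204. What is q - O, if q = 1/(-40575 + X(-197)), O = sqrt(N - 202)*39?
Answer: -1/40575 - 39*I*sqrt(406) ≈ -2.4646e-5 - 785.83*I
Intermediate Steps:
X(r) = 0 (X(r) = 0*sqrt(r) = 0)
O = 39*I*sqrt(406) (O = sqrt(-204 - 202)*39 = sqrt(-406)*39 = (I*sqrt(406))*39 = 39*I*sqrt(406) ≈ 785.83*I)
q = -1/40575 (q = 1/(-40575 + 0) = 1/(-40575) = -1/40575 ≈ -2.4646e-5)
q - O = -1/40575 - 39*I*sqrt(406)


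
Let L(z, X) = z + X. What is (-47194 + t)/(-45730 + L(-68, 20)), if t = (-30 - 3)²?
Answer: 46105/45778 ≈ 1.0071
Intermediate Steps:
t = 1089 (t = (-33)² = 1089)
L(z, X) = X + z
(-47194 + t)/(-45730 + L(-68, 20)) = (-47194 + 1089)/(-45730 + (20 - 68)) = -46105/(-45730 - 48) = -46105/(-45778) = -46105*(-1/45778) = 46105/45778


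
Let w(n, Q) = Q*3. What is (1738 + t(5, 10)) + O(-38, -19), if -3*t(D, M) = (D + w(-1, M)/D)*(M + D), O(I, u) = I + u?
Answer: 1626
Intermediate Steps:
w(n, Q) = 3*Q
t(D, M) = -(D + M)*(D + 3*M/D)/3 (t(D, M) = -(D + (3*M)/D)*(M + D)/3 = -(D + 3*M/D)*(D + M)/3 = -(D + M)*(D + 3*M/D)/3)
(1738 + t(5, 10)) + O(-38, -19) = (1738 + (-1*10 - 1/3*5**2 - 1*10**2/5 - 1/3*5*10)) + (-38 - 19) = (1738 + (-10 - 1/3*25 - 1*1/5*100 - 50/3)) - 57 = (1738 + (-10 - 25/3 - 20 - 50/3)) - 57 = (1738 - 55) - 57 = 1683 - 57 = 1626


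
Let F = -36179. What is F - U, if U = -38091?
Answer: 1912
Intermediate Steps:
F - U = -36179 - 1*(-38091) = -36179 + 38091 = 1912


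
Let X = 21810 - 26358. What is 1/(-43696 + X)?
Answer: -1/48244 ≈ -2.0728e-5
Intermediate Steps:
X = -4548
1/(-43696 + X) = 1/(-43696 - 4548) = 1/(-48244) = -1/48244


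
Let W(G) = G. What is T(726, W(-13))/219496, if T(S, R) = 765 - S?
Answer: 39/219496 ≈ 0.00017768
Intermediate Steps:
T(726, W(-13))/219496 = (765 - 1*726)/219496 = (765 - 726)*(1/219496) = 39*(1/219496) = 39/219496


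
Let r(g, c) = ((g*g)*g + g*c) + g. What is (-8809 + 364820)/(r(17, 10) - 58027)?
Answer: -356011/52927 ≈ -6.7265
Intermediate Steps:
r(g, c) = g + g³ + c*g (r(g, c) = (g²*g + c*g) + g = (g³ + c*g) + g = g + g³ + c*g)
(-8809 + 364820)/(r(17, 10) - 58027) = (-8809 + 364820)/(17*(1 + 10 + 17²) - 58027) = 356011/(17*(1 + 10 + 289) - 58027) = 356011/(17*300 - 58027) = 356011/(5100 - 58027) = 356011/(-52927) = 356011*(-1/52927) = -356011/52927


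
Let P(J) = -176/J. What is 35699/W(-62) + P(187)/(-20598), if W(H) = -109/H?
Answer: 387517857926/19084047 ≈ 20306.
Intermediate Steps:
35699/W(-62) + P(187)/(-20598) = 35699/((-109/(-62))) - 176/187/(-20598) = 35699/((-109*(-1/62))) - 176*1/187*(-1/20598) = 35699/(109/62) - 16/17*(-1/20598) = 35699*(62/109) + 8/175083 = 2213338/109 + 8/175083 = 387517857926/19084047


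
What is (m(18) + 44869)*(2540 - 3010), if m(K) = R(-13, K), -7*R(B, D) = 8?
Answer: -147615250/7 ≈ -2.1088e+7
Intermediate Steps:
R(B, D) = -8/7 (R(B, D) = -⅐*8 = -8/7)
m(K) = -8/7
(m(18) + 44869)*(2540 - 3010) = (-8/7 + 44869)*(2540 - 3010) = (314075/7)*(-470) = -147615250/7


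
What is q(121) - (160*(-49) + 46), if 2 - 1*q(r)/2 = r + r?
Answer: 7314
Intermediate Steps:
q(r) = 4 - 4*r (q(r) = 4 - 2*(r + r) = 4 - 4*r)
q(121) - (160*(-49) + 46) = (4 - 4*121) - (160*(-49) + 46) = (4 - 484) - (-7840 + 46) = -480 - 1*(-7794) = -480 + 7794 = 7314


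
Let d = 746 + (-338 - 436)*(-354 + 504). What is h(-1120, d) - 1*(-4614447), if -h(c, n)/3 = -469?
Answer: 4615854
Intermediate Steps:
d = -115354 (d = 746 - 774*150 = 746 - 116100 = -115354)
h(c, n) = 1407 (h(c, n) = -3*(-469) = 1407)
h(-1120, d) - 1*(-4614447) = 1407 - 1*(-4614447) = 1407 + 4614447 = 4615854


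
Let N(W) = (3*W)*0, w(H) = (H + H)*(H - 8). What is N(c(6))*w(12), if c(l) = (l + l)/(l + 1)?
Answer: 0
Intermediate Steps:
w(H) = 2*H*(-8 + H) (w(H) = (2*H)*(-8 + H) = 2*H*(-8 + H))
c(l) = 2*l/(1 + l) (c(l) = (2*l)/(1 + l) = 2*l/(1 + l))
N(W) = 0
N(c(6))*w(12) = 0*(2*12*(-8 + 12)) = 0*(2*12*4) = 0*96 = 0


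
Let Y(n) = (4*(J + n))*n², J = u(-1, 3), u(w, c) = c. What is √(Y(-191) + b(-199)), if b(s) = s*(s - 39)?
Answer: 5*I*√1095454 ≈ 5233.2*I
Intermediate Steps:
J = 3
b(s) = s*(-39 + s)
Y(n) = n²*(12 + 4*n) (Y(n) = (4*(3 + n))*n² = (12 + 4*n)*n² = n²*(12 + 4*n))
√(Y(-191) + b(-199)) = √(4*(-191)²*(3 - 191) - 199*(-39 - 199)) = √(4*36481*(-188) - 199*(-238)) = √(-27433712 + 47362) = √(-27386350) = 5*I*√1095454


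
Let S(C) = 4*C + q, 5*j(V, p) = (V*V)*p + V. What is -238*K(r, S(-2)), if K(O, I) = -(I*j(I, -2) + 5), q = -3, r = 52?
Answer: 668304/5 ≈ 1.3366e+5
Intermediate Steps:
j(V, p) = V/5 + p*V²/5 (j(V, p) = ((V*V)*p + V)/5 = (V²*p + V)/5 = (p*V² + V)/5 = (V + p*V²)/5 = V/5 + p*V²/5)
S(C) = -3 + 4*C (S(C) = 4*C - 3 = -3 + 4*C)
K(O, I) = -5 - I²*(1 - 2*I)/5 (K(O, I) = -(I*(I*(1 + I*(-2))/5) + 5) = -(I*(I*(1 - 2*I)/5) + 5) = -(I²*(1 - 2*I)/5 + 5) = -(5 + I²*(1 - 2*I)/5) = -5 - I²*(1 - 2*I)/5)
-238*K(r, S(-2)) = -238*(-5 + (-3 + 4*(-2))²*(-1 + 2*(-3 + 4*(-2)))/5) = -238*(-5 + (-3 - 8)²*(-1 + 2*(-3 - 8))/5) = -238*(-5 + (⅕)*(-11)²*(-1 + 2*(-11))) = -238*(-5 + (⅕)*121*(-1 - 22)) = -238*(-5 + (⅕)*121*(-23)) = -238*(-5 - 2783/5) = -238*(-2808/5) = 668304/5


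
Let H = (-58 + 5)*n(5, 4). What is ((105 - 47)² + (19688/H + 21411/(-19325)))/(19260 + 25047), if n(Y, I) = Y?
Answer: 3368263997/45380337075 ≈ 0.074223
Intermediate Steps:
H = -265 (H = (-58 + 5)*5 = -53*5 = -265)
((105 - 47)² + (19688/H + 21411/(-19325)))/(19260 + 25047) = ((105 - 47)² + (19688/(-265) + 21411/(-19325)))/(19260 + 25047) = (58² + (19688*(-1/265) + 21411*(-1/19325)))/44307 = (3364 + (-19688/265 - 21411/19325))*(1/44307) = (3364 - 77228903/1024225)*(1/44307) = (3368263997/1024225)*(1/44307) = 3368263997/45380337075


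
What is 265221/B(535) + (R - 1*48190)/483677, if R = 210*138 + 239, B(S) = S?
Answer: 128271148132/258767195 ≈ 495.70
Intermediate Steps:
R = 29219 (R = 28980 + 239 = 29219)
265221/B(535) + (R - 1*48190)/483677 = 265221/535 + (29219 - 1*48190)/483677 = 265221*(1/535) + (29219 - 48190)*(1/483677) = 265221/535 - 18971*1/483677 = 265221/535 - 18971/483677 = 128271148132/258767195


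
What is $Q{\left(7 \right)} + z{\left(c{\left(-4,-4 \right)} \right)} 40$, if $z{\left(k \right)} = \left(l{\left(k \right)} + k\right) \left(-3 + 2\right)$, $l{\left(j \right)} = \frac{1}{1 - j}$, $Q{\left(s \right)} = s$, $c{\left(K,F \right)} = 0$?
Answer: $-33$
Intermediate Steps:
$z{\left(k \right)} = \frac{1}{-1 + k} - k$ ($z{\left(k \right)} = \left(- \frac{1}{-1 + k} + k\right) \left(-3 + 2\right) = \left(k - \frac{1}{-1 + k}\right) \left(-1\right) = \frac{1}{-1 + k} - k$)
$Q{\left(7 \right)} + z{\left(c{\left(-4,-4 \right)} \right)} 40 = 7 + \frac{1 - 0 \left(-1 + 0\right)}{-1 + 0} \cdot 40 = 7 + \frac{1 - 0 \left(-1\right)}{-1} \cdot 40 = 7 + - (1 + 0) 40 = 7 + \left(-1\right) 1 \cdot 40 = 7 - 40 = -33$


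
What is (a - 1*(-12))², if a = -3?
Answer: 81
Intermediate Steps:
(a - 1*(-12))² = (-3 - 1*(-12))² = (-3 + 12)² = 9² = 81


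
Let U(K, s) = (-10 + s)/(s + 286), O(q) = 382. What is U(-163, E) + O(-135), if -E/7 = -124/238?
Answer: 470215/1231 ≈ 381.98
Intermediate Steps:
E = 62/17 (E = -(-868)/238 = -7*(-62/119) = 62/17 ≈ 3.6471)
U(K, s) = (-10 + s)/(286 + s)
U(-163, E) + O(-135) = (-10 + 62/17)/(286 + 62/17) + 382 = -108/17/(4924/17) + 382 = (17/4924)*(-108/17) + 382 = -27/1231 + 382 = 470215/1231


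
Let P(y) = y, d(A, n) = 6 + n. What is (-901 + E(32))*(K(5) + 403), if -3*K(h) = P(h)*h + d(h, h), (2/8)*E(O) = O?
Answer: -302243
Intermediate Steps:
E(O) = 4*O
K(h) = -2 - h/3 - h²/3 (K(h) = -(h*h + (6 + h))/3 = -(h² + (6 + h))/3 = -(6 + h + h²)/3 = -2 - h/3 - h²/3)
(-901 + E(32))*(K(5) + 403) = (-901 + 4*32)*((-2 - ⅓*5 - ⅓*5²) + 403) = (-901 + 128)*((-2 - 5/3 - ⅓*25) + 403) = -773*((-2 - 5/3 - 25/3) + 403) = -773*(-12 + 403) = -773*391 = -302243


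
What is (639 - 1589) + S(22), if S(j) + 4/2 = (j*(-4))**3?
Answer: -682424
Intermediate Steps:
S(j) = -2 - 64*j**3 (S(j) = -2 + (j*(-4))**3 = -2 + (-4*j)**3 = -2 - 64*j**3)
(639 - 1589) + S(22) = (639 - 1589) + (-2 - 64*22**3) = -950 + (-2 - 64*10648) = -950 + (-2 - 681472) = -950 - 681474 = -682424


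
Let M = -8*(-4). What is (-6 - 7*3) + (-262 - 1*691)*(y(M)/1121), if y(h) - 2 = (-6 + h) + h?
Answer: -87447/1121 ≈ -78.008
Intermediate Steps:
M = 32
y(h) = -4 + 2*h (y(h) = 2 + ((-6 + h) + h) = 2 + (-6 + 2*h) = -4 + 2*h)
(-6 - 7*3) + (-262 - 1*691)*(y(M)/1121) = (-6 - 7*3) + (-262 - 1*691)*((-4 + 2*32)/1121) = (-6 - 21) + (-262 - 691)*((-4 + 64)*(1/1121)) = -27 - 57180/1121 = -87447/1121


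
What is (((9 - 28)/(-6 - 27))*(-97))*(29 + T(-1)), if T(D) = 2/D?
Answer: -16587/11 ≈ -1507.9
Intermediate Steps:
(((9 - 28)/(-6 - 27))*(-97))*(29 + T(-1)) = (((9 - 28)/(-6 - 27))*(-97))*(29 + 2/(-1)) = (-19/(-33)*(-97))*(29 + 2*(-1)) = (-19*(-1/33)*(-97))*(29 - 2) = ((19/33)*(-97))*27 = -1843/33*27 = -16587/11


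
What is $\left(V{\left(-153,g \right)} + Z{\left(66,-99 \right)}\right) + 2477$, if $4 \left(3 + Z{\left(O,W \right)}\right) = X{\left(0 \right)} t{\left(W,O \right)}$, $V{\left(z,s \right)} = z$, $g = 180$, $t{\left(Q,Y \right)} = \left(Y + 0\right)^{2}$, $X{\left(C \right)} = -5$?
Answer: $-3124$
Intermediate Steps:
$t{\left(Q,Y \right)} = Y^{2}$
$Z{\left(O,W \right)} = -3 - \frac{5 O^{2}}{4}$ ($Z{\left(O,W \right)} = -3 + \frac{\left(-5\right) O^{2}}{4} = -3 - \frac{5 O^{2}}{4}$)
$\left(V{\left(-153,g \right)} + Z{\left(66,-99 \right)}\right) + 2477 = \left(-153 - \left(3 + \frac{5 \cdot 66^{2}}{4}\right)\right) + 2477 = \left(-153 - 5448\right) + 2477 = -5601 + 2477 = -3124$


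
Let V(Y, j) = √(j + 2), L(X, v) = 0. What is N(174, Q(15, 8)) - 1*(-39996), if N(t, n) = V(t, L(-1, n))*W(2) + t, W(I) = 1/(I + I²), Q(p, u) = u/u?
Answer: 40170 + √2/6 ≈ 40170.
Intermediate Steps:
Q(p, u) = 1
V(Y, j) = √(2 + j)
N(t, n) = t + √2/6 (N(t, n) = √(2 + 0)*(1/(2*(1 + 2))) + t = √2*((½)/3) + t = √2*((½)*(⅓)) + t = √2*(⅙) + t = √2/6 + t = t + √2/6)
N(174, Q(15, 8)) - 1*(-39996) = (174 + √2/6) - 1*(-39996) = (174 + √2/6) + 39996 = 40170 + √2/6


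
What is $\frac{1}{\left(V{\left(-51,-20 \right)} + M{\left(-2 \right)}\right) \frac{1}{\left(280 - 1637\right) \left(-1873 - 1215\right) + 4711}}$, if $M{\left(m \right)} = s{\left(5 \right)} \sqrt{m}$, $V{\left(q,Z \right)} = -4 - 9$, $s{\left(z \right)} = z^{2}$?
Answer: $- \frac{54536651}{1419} - \frac{104878175 i \sqrt{2}}{1419} \approx -38433.0 - 1.0452 \cdot 10^{5} i$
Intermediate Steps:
$V{\left(q,Z \right)} = -13$
$M{\left(m \right)} = 25 \sqrt{m}$ ($M{\left(m \right)} = 5^{2} \sqrt{m} = 25 \sqrt{m}$)
$\frac{1}{\left(V{\left(-51,-20 \right)} + M{\left(-2 \right)}\right) \frac{1}{\left(280 - 1637\right) \left(-1873 - 1215\right) + 4711}} = \frac{1}{\left(-13 + 25 \sqrt{-2}\right) \frac{1}{\left(280 - 1637\right) \left(-1873 - 1215\right) + 4711}} = \frac{1}{\left(-13 + 25 i \sqrt{2}\right) \frac{1}{\left(-1357\right) \left(-3088\right) + 4711}} = \frac{1}{\left(-13 + 25 i \sqrt{2}\right) \frac{1}{4190416 + 4711}} = \frac{1}{\left(-13 + 25 i \sqrt{2}\right) \frac{1}{4195127}} = \frac{1}{- \frac{13}{4195127} + \frac{25 i \sqrt{2}}{4195127}}$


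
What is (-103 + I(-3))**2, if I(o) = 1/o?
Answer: 96100/9 ≈ 10678.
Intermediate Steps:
(-103 + I(-3))**2 = (-103 + 1/(-3))**2 = (-103 - 1/3)**2 = (-310/3)**2 = 96100/9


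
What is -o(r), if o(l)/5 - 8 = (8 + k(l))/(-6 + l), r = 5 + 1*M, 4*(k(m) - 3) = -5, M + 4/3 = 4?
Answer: -277/4 ≈ -69.250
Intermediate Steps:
M = 8/3 (M = -4/3 + 4 = 8/3 ≈ 2.6667)
k(m) = 7/4 (k(m) = 3 + (1/4)*(-5) = 3 - 5/4 = 7/4)
r = 23/3 (r = 5 + 1*(8/3) = 5 + 8/3 = 23/3 ≈ 7.6667)
o(l) = 40 + 195/(4*(-6 + l)) (o(l) = 40 + 5*((8 + 7/4)/(-6 + l)) = 40 + 5*(39/(4*(-6 + l))) = 40 + 195/(4*(-6 + l)))
-o(r) = -5*(-153 + 32*(23/3))/(4*(-6 + 23/3)) = -5*(-153 + 736/3)/(4*5/3) = -5*3*277/(4*5*3) = -1*277/4 = -277/4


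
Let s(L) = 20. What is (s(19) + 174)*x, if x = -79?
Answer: -15326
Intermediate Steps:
(s(19) + 174)*x = (20 + 174)*(-79) = 194*(-79) = -15326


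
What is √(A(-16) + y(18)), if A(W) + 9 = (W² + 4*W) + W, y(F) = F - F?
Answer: √167 ≈ 12.923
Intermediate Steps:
y(F) = 0
A(W) = -9 + W² + 5*W (A(W) = -9 + ((W² + 4*W) + W) = -9 + (W² + 5*W) = -9 + W² + 5*W)
√(A(-16) + y(18)) = √((-9 + (-16)² + 5*(-16)) + 0) = √((-9 + 256 - 80) + 0) = √(167 + 0) = √167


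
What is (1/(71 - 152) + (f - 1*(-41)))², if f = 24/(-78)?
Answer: 1834922896/1108809 ≈ 1654.9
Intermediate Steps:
f = -4/13 (f = 24*(-1/78) = -4/13 ≈ -0.30769)
(1/(71 - 152) + (f - 1*(-41)))² = (1/(71 - 152) + (-4/13 - 1*(-41)))² = (1/(-81) + (-4/13 + 41))² = (-1/81 + 529/13)² = (42836/1053)² = 1834922896/1108809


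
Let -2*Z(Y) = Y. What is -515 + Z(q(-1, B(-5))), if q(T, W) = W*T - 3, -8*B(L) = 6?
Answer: -4111/8 ≈ -513.88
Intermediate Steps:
B(L) = -¾ (B(L) = -⅛*6 = -¾)
q(T, W) = -3 + T*W (q(T, W) = T*W - 3 = -3 + T*W)
Z(Y) = -Y/2
-515 + Z(q(-1, B(-5))) = -515 - (-3 - 1*(-¾))/2 = -515 - (-3 + ¾)/2 = -515 - ½*(-9/4) = -515 + 9/8 = -4111/8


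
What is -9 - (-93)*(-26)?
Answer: -2427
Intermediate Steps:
-9 - (-93)*(-26) = -9 - 31*78 = -9 - 2418 = -2427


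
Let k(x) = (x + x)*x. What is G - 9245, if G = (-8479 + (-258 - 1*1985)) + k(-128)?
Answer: 12801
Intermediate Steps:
k(x) = 2*x² (k(x) = (2*x)*x = 2*x²)
G = 22046 (G = (-8479 + (-258 - 1*1985)) + 2*(-128)² = (-8479 + (-258 - 1985)) + 2*16384 = (-8479 - 2243) + 32768 = -10722 + 32768 = 22046)
G - 9245 = 22046 - 9245 = 12801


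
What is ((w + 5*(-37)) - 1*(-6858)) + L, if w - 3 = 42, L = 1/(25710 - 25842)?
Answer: 886775/132 ≈ 6718.0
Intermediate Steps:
L = -1/132 (L = 1/(-132) = -1/132 ≈ -0.0075758)
w = 45 (w = 3 + 42 = 45)
((w + 5*(-37)) - 1*(-6858)) + L = ((45 + 5*(-37)) - 1*(-6858)) - 1/132 = ((45 - 185) + 6858) - 1/132 = (-140 + 6858) - 1/132 = 6718 - 1/132 = 886775/132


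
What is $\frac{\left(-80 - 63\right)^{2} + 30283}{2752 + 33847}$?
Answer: $\frac{50732}{36599} \approx 1.3862$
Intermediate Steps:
$\frac{\left(-80 - 63\right)^{2} + 30283}{2752 + 33847} = \frac{\left(-143\right)^{2} + 30283}{36599} = \left(20449 + 30283\right) \frac{1}{36599} = 50732 \cdot \frac{1}{36599} = \frac{50732}{36599}$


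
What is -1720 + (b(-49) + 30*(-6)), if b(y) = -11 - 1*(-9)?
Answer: -1902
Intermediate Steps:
b(y) = -2 (b(y) = -11 + 9 = -2)
-1720 + (b(-49) + 30*(-6)) = -1720 + (-2 + 30*(-6)) = -1720 + (-2 - 180) = -1720 - 182 = -1902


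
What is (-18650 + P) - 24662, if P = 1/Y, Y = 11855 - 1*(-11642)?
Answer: -1017702063/23497 ≈ -43312.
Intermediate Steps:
Y = 23497 (Y = 11855 + 11642 = 23497)
P = 1/23497 ≈ 4.2559e-5
(-18650 + P) - 24662 = (-18650 + 1/23497) - 24662 = -438219049/23497 - 24662 = -1017702063/23497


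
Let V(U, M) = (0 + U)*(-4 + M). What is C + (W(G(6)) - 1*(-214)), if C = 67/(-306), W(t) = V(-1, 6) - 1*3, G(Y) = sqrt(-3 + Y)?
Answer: 63887/306 ≈ 208.78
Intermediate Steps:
V(U, M) = U*(-4 + M)
W(t) = -5 (W(t) = -(-4 + 6) - 1*3 = -1*2 - 3 = -2 - 3 = -5)
C = -67/306 (C = 67*(-1/306) = -67/306 ≈ -0.21895)
C + (W(G(6)) - 1*(-214)) = -67/306 + (-5 - 1*(-214)) = -67/306 + (-5 + 214) = -67/306 + 209 = 63887/306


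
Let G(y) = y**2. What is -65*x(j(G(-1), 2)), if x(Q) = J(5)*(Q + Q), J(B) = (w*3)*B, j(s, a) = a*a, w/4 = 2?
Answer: -62400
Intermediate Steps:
w = 8 (w = 4*2 = 8)
j(s, a) = a**2
J(B) = 24*B (J(B) = (8*3)*B = 24*B)
x(Q) = 240*Q (x(Q) = (24*5)*(Q + Q) = 120*(2*Q) = 240*Q)
-65*x(j(G(-1), 2)) = -15600*2**2 = -15600*4 = -65*960 = -62400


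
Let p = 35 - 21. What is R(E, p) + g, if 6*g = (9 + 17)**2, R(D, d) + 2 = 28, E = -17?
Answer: 416/3 ≈ 138.67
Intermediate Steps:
p = 14
R(D, d) = 26 (R(D, d) = -2 + 28 = 26)
g = 338/3 (g = (9 + 17)**2/6 = (1/6)*26**2 = (1/6)*676 = 338/3 ≈ 112.67)
R(E, p) + g = 26 + 338/3 = 416/3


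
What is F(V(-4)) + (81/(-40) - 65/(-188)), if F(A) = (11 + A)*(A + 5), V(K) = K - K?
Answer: 100243/1880 ≈ 53.321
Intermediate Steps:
V(K) = 0
F(A) = (5 + A)*(11 + A) (F(A) = (11 + A)*(5 + A) = (5 + A)*(11 + A))
F(V(-4)) + (81/(-40) - 65/(-188)) = (55 + 0**2 + 16*0) + (81/(-40) - 65/(-188)) = (55 + 0 + 0) + (81*(-1/40) - 65*(-1/188)) = 55 + (-81/40 + 65/188) = 55 - 3157/1880 = 100243/1880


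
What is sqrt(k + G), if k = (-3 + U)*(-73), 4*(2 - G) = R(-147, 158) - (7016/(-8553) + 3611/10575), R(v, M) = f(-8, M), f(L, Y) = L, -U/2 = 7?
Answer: sqrt(20116862688567817)/4019910 ≈ 35.283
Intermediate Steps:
U = -14 (U = -2*7 = -14)
R(v, M) = -8
G = 467952761/120597300 (G = 2 - (-8 - (7016/(-8553) + 3611/10575))/4 = 2 - (-8 - (7016*(-1/8553) + 3611*(1/10575)))/4 = 2 - (-8 - (-7016/8553 + 3611/10575))/4 = 2 - (-8 - 1*(-14436439/30149325))/4 = 2 - (-8 + 14436439/30149325)/4 = 2 - 1/4*(-226758161/30149325) = 2 + 226758161/120597300 = 467952761/120597300 ≈ 3.8803)
k = 1241 (k = (-3 - 14)*(-73) = -17*(-73) = 1241)
sqrt(k + G) = sqrt(1241 + 467952761/120597300) = sqrt(150129202061/120597300) = sqrt(20116862688567817)/4019910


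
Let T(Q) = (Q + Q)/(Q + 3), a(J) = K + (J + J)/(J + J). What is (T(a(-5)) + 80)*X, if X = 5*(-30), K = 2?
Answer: -12150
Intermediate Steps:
X = -150
a(J) = 3 (a(J) = 2 + (J + J)/(J + J) = 2 + (2*J)/((2*J)) = 2 + (2*J)*(1/(2*J)) = 2 + 1 = 3)
T(Q) = 2*Q/(3 + Q) (T(Q) = (2*Q)/(3 + Q) = 2*Q/(3 + Q))
(T(a(-5)) + 80)*X = (2*3/(3 + 3) + 80)*(-150) = (2*3/6 + 80)*(-150) = (2*3*(1/6) + 80)*(-150) = (1 + 80)*(-150) = 81*(-150) = -12150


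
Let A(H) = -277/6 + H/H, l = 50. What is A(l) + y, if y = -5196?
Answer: -31447/6 ≈ -5241.2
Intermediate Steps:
A(H) = -271/6 (A(H) = -277*⅙ + 1 = -277/6 + 1 = -271/6)
A(l) + y = -271/6 - 5196 = -31447/6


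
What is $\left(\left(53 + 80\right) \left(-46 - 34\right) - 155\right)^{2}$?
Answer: $116532025$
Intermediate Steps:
$\left(\left(53 + 80\right) \left(-46 - 34\right) - 155\right)^{2} = \left(133 \left(-80\right) - 155\right)^{2} = \left(-10640 - 155\right)^{2} = \left(-10795\right)^{2} = 116532025$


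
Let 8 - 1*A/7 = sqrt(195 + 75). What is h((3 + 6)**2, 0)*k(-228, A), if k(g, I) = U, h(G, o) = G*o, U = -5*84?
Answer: 0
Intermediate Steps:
U = -420
A = 56 - 21*sqrt(30) (A = 56 - 7*sqrt(195 + 75) = 56 - 21*sqrt(30) ≈ -59.022)
k(g, I) = -420
h((3 + 6)**2, 0)*k(-228, A) = ((3 + 6)**2*0)*(-420) = (9**2*0)*(-420) = (81*0)*(-420) = 0*(-420) = 0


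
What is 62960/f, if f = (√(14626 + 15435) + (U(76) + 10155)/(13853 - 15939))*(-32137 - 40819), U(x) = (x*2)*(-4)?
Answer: -313462761080/2384132223663333 - 68490973040*√30061/2384132223663333 ≈ -0.0051123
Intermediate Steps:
U(x) = -8*x (U(x) = (2*x)*(-4) = -8*x)
f = 348255466/1043 - 72956*√30061 (f = (√(14626 + 15435) + (-8*76 + 10155)/(13853 - 15939))*(-32137 - 40819) = (√30061 + (-608 + 10155)/(-2086))*(-72956) = (√30061 + 9547*(-1/2086))*(-72956) = (√30061 - 9547/2086)*(-72956) = (-9547/2086 + √30061)*(-72956) = 348255466/1043 - 72956*√30061 ≈ -1.2315e+7)
62960/f = 62960/(348255466/1043 - 72956*√30061)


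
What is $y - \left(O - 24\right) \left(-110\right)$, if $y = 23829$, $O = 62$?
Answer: $28009$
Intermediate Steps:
$y - \left(O - 24\right) \left(-110\right) = 23829 - \left(62 - 24\right) \left(-110\right) = 23829 - 38 \left(-110\right) = 23829 - -4180 = 23829 + 4180 = 28009$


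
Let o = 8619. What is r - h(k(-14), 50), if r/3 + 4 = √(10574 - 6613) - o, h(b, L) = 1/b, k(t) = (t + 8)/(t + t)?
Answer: -77621/3 + 3*√3961 ≈ -25685.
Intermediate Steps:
k(t) = (8 + t)/(2*t) (k(t) = (8 + t)/((2*t)) = (8 + t)*(1/(2*t)) = (8 + t)/(2*t))
r = -25869 + 3*√3961 (r = -12 + 3*(√(10574 - 6613) - 1*8619) = -12 + 3*(√3961 - 8619) = -12 + 3*(-8619 + √3961) = -12 + (-25857 + 3*√3961) = -25869 + 3*√3961 ≈ -25680.)
r - h(k(-14), 50) = (-25869 + 3*√3961) - 1/((½)*(8 - 14)/(-14)) = (-25869 + 3*√3961) - 1/((½)*(-1/14)*(-6)) = (-25869 + 3*√3961) - 1/3/14 = (-25869 + 3*√3961) - 1*14/3 = (-25869 + 3*√3961) - 14/3 = -77621/3 + 3*√3961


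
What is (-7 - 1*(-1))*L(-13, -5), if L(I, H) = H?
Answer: 30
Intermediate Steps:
(-7 - 1*(-1))*L(-13, -5) = (-7 - 1*(-1))*(-5) = (-7 + 1)*(-5) = -6*(-5) = 30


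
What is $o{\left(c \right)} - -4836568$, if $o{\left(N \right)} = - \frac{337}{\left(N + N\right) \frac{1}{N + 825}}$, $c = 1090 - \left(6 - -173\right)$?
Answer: $\frac{4405820932}{911} \approx 4.8362 \cdot 10^{6}$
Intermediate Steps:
$c = 911$ ($c = 1090 - \left(6 + 173\right) = 1090 - 179 = 911$)
$o{\left(N \right)} = - \frac{337 \left(825 + N\right)}{2 N}$ ($o{\left(N \right)} = - \frac{337}{2 N \frac{1}{825 + N}} = - 337 \frac{825 + N}{2 N} = - \frac{337 \left(825 + N\right)}{2 N}$)
$o{\left(c \right)} - -4836568 = \frac{337 \left(-825 - 911\right)}{2 \cdot 911} - -4836568 = \frac{337}{2} \cdot \frac{1}{911} \left(-825 - 911\right) + 4836568 = \frac{337}{2} \cdot \frac{1}{911} \left(-1736\right) + 4836568 = - \frac{292516}{911} + 4836568 = \frac{4405820932}{911}$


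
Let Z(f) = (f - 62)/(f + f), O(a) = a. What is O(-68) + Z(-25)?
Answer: -3313/50 ≈ -66.260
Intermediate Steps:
Z(f) = (-62 + f)/(2*f) (Z(f) = (-62 + f)/((2*f)) = (-62 + f)*(1/(2*f)) = (-62 + f)/(2*f))
O(-68) + Z(-25) = -68 + (1/2)*(-62 - 25)/(-25) = -68 + (1/2)*(-1/25)*(-87) = -68 + 87/50 = -3313/50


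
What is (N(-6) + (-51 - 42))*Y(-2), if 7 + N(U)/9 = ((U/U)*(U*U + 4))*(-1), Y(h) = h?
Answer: 1032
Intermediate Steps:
N(U) = -99 - 9*U**2 (N(U) = -63 + 9*(((U/U)*(U*U + 4))*(-1)) = -63 + 9*((1*(U**2 + 4))*(-1)) = -63 + 9*((1*(4 + U**2))*(-1)) = -63 + 9*((4 + U**2)*(-1)) = -63 + 9*(-4 - U**2) = -63 + (-36 - 9*U**2) = -99 - 9*U**2)
(N(-6) + (-51 - 42))*Y(-2) = ((-99 - 9*(-6)**2) + (-51 - 42))*(-2) = ((-99 - 9*36) - 93)*(-2) = ((-99 - 324) - 93)*(-2) = (-423 - 93)*(-2) = -516*(-2) = 1032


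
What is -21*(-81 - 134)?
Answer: 4515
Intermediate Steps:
-21*(-81 - 134) = -21*(-215) = 4515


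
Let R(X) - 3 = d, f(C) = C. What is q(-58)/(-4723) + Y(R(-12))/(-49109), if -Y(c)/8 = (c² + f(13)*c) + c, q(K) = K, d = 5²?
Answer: 47282306/231941807 ≈ 0.20385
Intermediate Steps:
d = 25
R(X) = 28 (R(X) = 3 + 25 = 28)
Y(c) = -112*c - 8*c² (Y(c) = -8*((c² + 13*c) + c) = -8*(c² + 14*c) = -112*c - 8*c²)
q(-58)/(-4723) + Y(R(-12))/(-49109) = -58/(-4723) - 8*28*(14 + 28)/(-49109) = -58*(-1/4723) - 8*28*42*(-1/49109) = 58/4723 - 9408*(-1/49109) = 58/4723 + 9408/49109 = 47282306/231941807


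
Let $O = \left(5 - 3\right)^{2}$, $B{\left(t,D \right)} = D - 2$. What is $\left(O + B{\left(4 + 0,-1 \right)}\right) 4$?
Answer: $4$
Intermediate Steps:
$B{\left(t,D \right)} = -2 + D$ ($B{\left(t,D \right)} = D - 2 = -2 + D$)
$O = 4$ ($O = 2^{2} = 4$)
$\left(O + B{\left(4 + 0,-1 \right)}\right) 4 = \left(4 - 3\right) 4 = 1 \cdot 4 = 4$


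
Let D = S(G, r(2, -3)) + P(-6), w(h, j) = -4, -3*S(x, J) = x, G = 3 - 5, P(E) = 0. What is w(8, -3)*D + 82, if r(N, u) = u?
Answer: 238/3 ≈ 79.333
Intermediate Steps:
G = -2
S(x, J) = -x/3
D = 2/3 (D = -1/3*(-2) + 0 = 2/3 + 0 = 2/3 ≈ 0.66667)
w(8, -3)*D + 82 = -4*2/3 + 82 = -8/3 + 82 = 238/3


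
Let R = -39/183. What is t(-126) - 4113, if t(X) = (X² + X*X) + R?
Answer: 1685966/61 ≈ 27639.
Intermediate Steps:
R = -13/61 (R = -39*1/183 = -13/61 ≈ -0.21311)
t(X) = -13/61 + 2*X² (t(X) = (X² + X*X) - 13/61 = (X² + X²) - 13/61 = 2*X² - 13/61 = -13/61 + 2*X²)
t(-126) - 4113 = (-13/61 + 2*(-126)²) - 4113 = (-13/61 + 2*15876) - 4113 = (-13/61 + 31752) - 4113 = 1936859/61 - 4113 = 1685966/61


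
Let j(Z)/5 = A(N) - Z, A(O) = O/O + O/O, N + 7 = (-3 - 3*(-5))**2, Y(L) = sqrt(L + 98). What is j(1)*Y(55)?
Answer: 15*sqrt(17) ≈ 61.847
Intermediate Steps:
Y(L) = sqrt(98 + L)
N = 137 (N = -7 + (-3 - 3*(-5))**2 = -7 + (-3 + 15)**2 = -7 + 12**2 = -7 + 144 = 137)
A(O) = 2 (A(O) = 1 + 1 = 2)
j(Z) = 10 - 5*Z (j(Z) = 5*(2 - Z) = 10 - 5*Z)
j(1)*Y(55) = (10 - 5*1)*sqrt(98 + 55) = (10 - 5)*sqrt(153) = 5*(3*sqrt(17)) = 15*sqrt(17)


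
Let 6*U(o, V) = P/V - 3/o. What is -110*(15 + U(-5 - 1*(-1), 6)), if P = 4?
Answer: -60335/36 ≈ -1676.0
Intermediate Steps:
U(o, V) = -1/(2*o) + 2/(3*V) (U(o, V) = (4/V - 3/o)/6 = (-3/o + 4/V)/6 = -1/(2*o) + 2/(3*V))
-110*(15 + U(-5 - 1*(-1), 6)) = -110*(15 + (-1/(2*(-5 - 1*(-1))) + (⅔)/6)) = -110*(15 + (-1/(2*(-5 + 1)) + (⅔)*(⅙))) = -110*(15 + (-½/(-4) + ⅑)) = -110*(15 + (-½*(-¼) + ⅑)) = -110*(15 + (⅛ + ⅑)) = -110*(15 + 17/72) = -110*1097/72 = -60335/36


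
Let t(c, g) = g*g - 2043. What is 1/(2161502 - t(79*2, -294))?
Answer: 1/2077109 ≈ 4.8144e-7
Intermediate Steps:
t(c, g) = -2043 + g² (t(c, g) = g² - 2043 = -2043 + g²)
1/(2161502 - t(79*2, -294)) = 1/(2161502 - (-2043 + (-294)²)) = 1/(2161502 - (-2043 + 86436)) = 1/(2161502 - 1*84393) = 1/(2161502 - 84393) = 1/2077109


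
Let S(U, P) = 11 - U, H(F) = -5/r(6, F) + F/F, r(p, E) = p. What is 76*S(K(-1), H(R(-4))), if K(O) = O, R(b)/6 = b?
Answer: 912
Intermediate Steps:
R(b) = 6*b
H(F) = ⅙ (H(F) = -5/6 + F/F = -5*⅙ + 1 = -⅚ + 1 = ⅙)
76*S(K(-1), H(R(-4))) = 76*(11 - 1*(-1)) = 76*(11 + 1) = 76*12 = 912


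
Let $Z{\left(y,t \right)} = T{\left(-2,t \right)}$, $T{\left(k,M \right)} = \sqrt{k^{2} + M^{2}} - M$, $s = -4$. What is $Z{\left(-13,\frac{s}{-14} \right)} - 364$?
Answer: $- \frac{2550}{7} + \frac{10 \sqrt{2}}{7} \approx -362.27$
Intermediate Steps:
$T{\left(k,M \right)} = \sqrt{M^{2} + k^{2}} - M$
$Z{\left(y,t \right)} = \sqrt{4 + t^{2}} - t$ ($Z{\left(y,t \right)} = \sqrt{t^{2} + \left(-2\right)^{2}} - t = \sqrt{t^{2} + 4} - t = \sqrt{4 + t^{2}} - t$)
$Z{\left(-13,\frac{s}{-14} \right)} - 364 = \left(\sqrt{4 + \left(- \frac{4}{-14}\right)^{2}} - - \frac{4}{-14}\right) - 364 = \left(\sqrt{4 + \left(\left(-4\right) \left(- \frac{1}{14}\right)\right)^{2}} - \left(-4\right) \left(- \frac{1}{14}\right)\right) - 364 = \left(\sqrt{4 + \left(\frac{2}{7}\right)^{2}} - \frac{2}{7}\right) - 364 = \left(\sqrt{4 + \frac{4}{49}} - \frac{2}{7}\right) - 364 = \left(\sqrt{\frac{200}{49}} - \frac{2}{7}\right) - 364 = \left(\frac{10 \sqrt{2}}{7} - \frac{2}{7}\right) - 364 = \left(- \frac{2}{7} + \frac{10 \sqrt{2}}{7}\right) - 364 = - \frac{2550}{7} + \frac{10 \sqrt{2}}{7}$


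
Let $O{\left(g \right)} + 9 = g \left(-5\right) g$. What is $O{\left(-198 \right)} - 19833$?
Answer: $-215862$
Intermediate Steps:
$O{\left(g \right)} = -9 - 5 g^{2}$ ($O{\left(g \right)} = -9 + g \left(-5\right) g = -9 + - 5 g g = -9 - 5 g^{2}$)
$O{\left(-198 \right)} - 19833 = \left(-9 - 5 \left(-198\right)^{2}\right) - 19833 = \left(-9 - 196020\right) - 19833 = -196029 - 19833 = -215862$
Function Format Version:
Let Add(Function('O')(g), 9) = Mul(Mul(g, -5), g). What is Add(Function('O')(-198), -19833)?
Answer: -215862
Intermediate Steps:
Function('O')(g) = Add(-9, Mul(-5, Pow(g, 2))) (Function('O')(g) = Add(-9, Mul(Mul(g, -5), g)) = Add(-9, Mul(Mul(-5, g), g)) = Add(-9, Mul(-5, Pow(g, 2))))
Add(Function('O')(-198), -19833) = Add(Add(-9, Mul(-5, Pow(-198, 2))), -19833) = Add(Add(-9, Mul(-5, 39204)), -19833) = Add(Add(-9, -196020), -19833) = Add(-196029, -19833) = -215862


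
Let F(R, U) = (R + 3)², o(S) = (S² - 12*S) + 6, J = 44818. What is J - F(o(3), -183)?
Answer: 44494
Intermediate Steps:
o(S) = 6 + S² - 12*S
F(R, U) = (3 + R)²
J - F(o(3), -183) = 44818 - (3 + (6 + 3² - 12*3))² = 44818 - (3 + (6 + 9 - 36))² = 44818 - (3 - 21)² = 44818 - 1*(-18)² = 44818 - 1*324 = 44818 - 324 = 44494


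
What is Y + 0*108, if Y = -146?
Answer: -146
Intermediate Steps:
Y + 0*108 = -146 + 0*108 = -146 + 0 = -146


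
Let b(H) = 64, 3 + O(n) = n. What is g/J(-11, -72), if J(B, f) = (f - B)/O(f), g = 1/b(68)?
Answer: 75/3904 ≈ 0.019211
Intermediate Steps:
O(n) = -3 + n
g = 1/64 ≈ 0.015625
J(B, f) = (f - B)/(-3 + f)
g/J(-11, -72) = 1/(64*(((-72 - 1*(-11))/(-3 - 72)))) = 1/(64*(((-72 + 11)/(-75)))) = 1/(64*((-1/75*(-61)))) = 1/(64*(61/75)) = (1/64)*(75/61) = 75/3904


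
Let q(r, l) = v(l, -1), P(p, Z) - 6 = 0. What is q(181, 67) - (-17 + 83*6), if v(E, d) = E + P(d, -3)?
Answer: -408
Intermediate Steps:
P(p, Z) = 6 (P(p, Z) = 6 + 0 = 6)
v(E, d) = 6 + E (v(E, d) = E + 6 = 6 + E)
q(r, l) = 6 + l
q(181, 67) - (-17 + 83*6) = (6 + 67) - (-17 + 83*6) = 73 - (-17 + 498) = 73 - 1*481 = 73 - 481 = -408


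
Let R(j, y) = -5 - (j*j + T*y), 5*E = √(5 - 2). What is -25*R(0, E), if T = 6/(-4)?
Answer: 125 - 15*√3/2 ≈ 112.01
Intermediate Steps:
E = √3/5 (E = √(5 - 2)/5 = √3/5 ≈ 0.34641)
T = -3/2 (T = 6*(-¼) = -3/2 ≈ -1.5000)
R(j, y) = -5 - j² + 3*y/2 (R(j, y) = -5 - (j*j - 3*y/2) = -5 - (j² - 3*y/2) = -5 + (-j² + 3*y/2) = -5 - j² + 3*y/2)
-25*R(0, E) = -25*(-5 - 1*0² + 3*(√3/5)/2) = -25*(-5 - 1*0 + 3*√3/10) = -25*(-5 + 0 + 3*√3/10) = -25*(-5 + 3*√3/10) = 125 - 15*√3/2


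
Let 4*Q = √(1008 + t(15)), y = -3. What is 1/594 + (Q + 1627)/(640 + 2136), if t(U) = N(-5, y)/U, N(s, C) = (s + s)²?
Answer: 484607/824472 + √2283/16656 ≈ 0.59065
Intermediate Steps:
N(s, C) = 4*s² (N(s, C) = (2*s)² = 4*s²)
t(U) = 100/U (t(U) = (4*(-5)²)/U = (4*25)/U = 100/U)
Q = √2283/6 (Q = √(1008 + 100/15)/4 = √(1008 + 100*(1/15))/4 = √(1008 + 20/3)/4 = √(3044/3)/4 = (2*√2283/3)/4 = √2283/6 ≈ 7.9635)
1/594 + (Q + 1627)/(640 + 2136) = 1/594 + (√2283/6 + 1627)/(640 + 2136) = 1/594 + (1627 + √2283/6)/2776 = 1/594 + (1627 + √2283/6)*(1/2776) = 1/594 + (1627/2776 + √2283/16656) = 484607/824472 + √2283/16656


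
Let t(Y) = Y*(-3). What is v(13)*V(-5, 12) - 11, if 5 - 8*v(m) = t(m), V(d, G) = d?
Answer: -77/2 ≈ -38.500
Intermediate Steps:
t(Y) = -3*Y
v(m) = 5/8 + 3*m/8 (v(m) = 5/8 - (-3)*m/8 = 5/8 + 3*m/8)
v(13)*V(-5, 12) - 11 = (5/8 + (3/8)*13)*(-5) - 11 = (5/8 + 39/8)*(-5) - 11 = (11/2)*(-5) - 11 = -55/2 - 11 = -77/2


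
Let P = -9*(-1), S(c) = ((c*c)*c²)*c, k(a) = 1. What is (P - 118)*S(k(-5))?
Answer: -109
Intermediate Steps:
S(c) = c⁵ (S(c) = (c²*c²)*c = c⁴*c = c⁵)
P = 9
(P - 118)*S(k(-5)) = (9 - 118)*1⁵ = -109*1 = -109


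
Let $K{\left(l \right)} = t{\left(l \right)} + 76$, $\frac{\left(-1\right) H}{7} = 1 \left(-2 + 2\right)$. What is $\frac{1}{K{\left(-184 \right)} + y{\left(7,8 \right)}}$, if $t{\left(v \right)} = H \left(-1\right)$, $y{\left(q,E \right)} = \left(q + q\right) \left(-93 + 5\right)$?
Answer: $- \frac{1}{1156} \approx -0.00086505$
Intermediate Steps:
$y{\left(q,E \right)} = - 176 q$ ($y{\left(q,E \right)} = 2 q \left(-88\right) = - 176 q$)
$H = 0$ ($H = - 7 \cdot 1 \left(-2 + 2\right) = - 7 \cdot 1 \cdot 0 = \left(-7\right) 0 = 0$)
$t{\left(v \right)} = 0$ ($t{\left(v \right)} = 0 \left(-1\right) = 0$)
$K{\left(l \right)} = 76$ ($K{\left(l \right)} = 0 + 76 = 76$)
$\frac{1}{K{\left(-184 \right)} + y{\left(7,8 \right)}} = \frac{1}{76 - 1232} = \frac{1}{-1156} = - \frac{1}{1156}$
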